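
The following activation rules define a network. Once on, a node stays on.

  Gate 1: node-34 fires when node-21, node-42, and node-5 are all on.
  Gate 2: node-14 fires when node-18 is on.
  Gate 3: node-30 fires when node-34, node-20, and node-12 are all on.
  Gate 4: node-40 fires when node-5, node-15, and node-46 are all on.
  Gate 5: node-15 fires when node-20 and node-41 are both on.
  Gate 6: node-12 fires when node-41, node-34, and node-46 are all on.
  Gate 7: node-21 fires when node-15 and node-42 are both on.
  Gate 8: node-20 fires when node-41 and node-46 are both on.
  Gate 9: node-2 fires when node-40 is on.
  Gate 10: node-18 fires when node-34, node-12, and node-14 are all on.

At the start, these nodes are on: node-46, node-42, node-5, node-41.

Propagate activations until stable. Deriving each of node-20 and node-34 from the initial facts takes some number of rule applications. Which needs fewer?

node-20: node-41 and node-46 are on, so node-20 fires (Gate 8). [1 rule application]
node-34: Gate 8: node-41 and node-46 on → node-20 on. Gate 5: node-20 and node-41 on → node-15 on. Gate 7: node-15 and node-42 on → node-21 on. node-21, node-42, and node-5 are on, so node-34 fires (Gate 1). [4 rule applications]
node-20 needs fewer.

node-20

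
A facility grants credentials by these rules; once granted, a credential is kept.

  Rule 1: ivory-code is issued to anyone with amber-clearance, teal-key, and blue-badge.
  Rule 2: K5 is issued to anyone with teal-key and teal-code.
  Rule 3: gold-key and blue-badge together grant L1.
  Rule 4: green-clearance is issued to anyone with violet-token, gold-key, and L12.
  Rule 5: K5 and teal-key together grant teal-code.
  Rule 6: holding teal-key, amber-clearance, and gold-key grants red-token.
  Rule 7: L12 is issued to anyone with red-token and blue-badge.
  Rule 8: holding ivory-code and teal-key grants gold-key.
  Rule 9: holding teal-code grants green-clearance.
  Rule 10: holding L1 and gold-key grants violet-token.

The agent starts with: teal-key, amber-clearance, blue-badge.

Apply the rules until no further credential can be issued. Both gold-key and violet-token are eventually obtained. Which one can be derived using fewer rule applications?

gold-key: Holding amber-clearance, teal-key, and blue-badge grants ivory-code (Rule 1). Holding ivory-code and teal-key grants gold-key (Rule 8). [2 rule applications]
violet-token: Holding amber-clearance, teal-key, and blue-badge grants ivory-code (Rule 1). Holding ivory-code and teal-key grants gold-key (Rule 8). Holding gold-key and blue-badge grants L1 (Rule 3). Holding L1 and gold-key grants violet-token (Rule 10). [4 rule applications]
gold-key needs fewer.

gold-key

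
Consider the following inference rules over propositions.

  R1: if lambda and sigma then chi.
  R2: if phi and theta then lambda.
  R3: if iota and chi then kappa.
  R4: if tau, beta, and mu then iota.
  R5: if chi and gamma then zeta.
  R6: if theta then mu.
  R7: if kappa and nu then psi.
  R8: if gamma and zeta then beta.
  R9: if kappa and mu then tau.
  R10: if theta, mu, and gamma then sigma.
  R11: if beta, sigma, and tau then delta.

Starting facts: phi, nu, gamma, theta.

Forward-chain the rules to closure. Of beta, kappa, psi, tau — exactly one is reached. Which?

From theta, R6 gives mu.
phi and theta hold, so lambda follows (R2).
theta, mu, and gamma hold, so sigma follows (R10).
lambda and sigma hold, so chi follows (R1).
chi and gamma hold, so zeta follows (R5).
gamma and zeta hold, so beta follows (R8).
kappa would need iota and chi (R3), but iota is never established. tau would need kappa and mu (R9), but kappa is never established. psi would need kappa and nu (R7), but kappa is never established.

beta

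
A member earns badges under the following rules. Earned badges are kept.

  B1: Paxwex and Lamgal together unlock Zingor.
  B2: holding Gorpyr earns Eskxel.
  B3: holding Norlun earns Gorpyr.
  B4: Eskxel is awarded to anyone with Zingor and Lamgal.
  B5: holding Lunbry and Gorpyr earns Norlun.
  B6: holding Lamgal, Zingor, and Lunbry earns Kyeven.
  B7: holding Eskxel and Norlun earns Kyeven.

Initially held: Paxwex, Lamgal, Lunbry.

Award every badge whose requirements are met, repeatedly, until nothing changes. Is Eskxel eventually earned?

Yes

With Paxwex and Lamgal, Zingor is earned (B1).
With Zingor and Lamgal, Eskxel is earned (B4).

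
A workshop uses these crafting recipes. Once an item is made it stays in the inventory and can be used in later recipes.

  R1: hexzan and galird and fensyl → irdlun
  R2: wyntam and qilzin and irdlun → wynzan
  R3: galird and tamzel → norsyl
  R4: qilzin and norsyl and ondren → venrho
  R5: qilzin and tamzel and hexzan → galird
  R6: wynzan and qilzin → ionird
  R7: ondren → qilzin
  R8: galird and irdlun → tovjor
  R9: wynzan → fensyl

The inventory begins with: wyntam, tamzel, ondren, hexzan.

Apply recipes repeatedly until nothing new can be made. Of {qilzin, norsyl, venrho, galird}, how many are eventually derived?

4

Using R7, ondren makes qilzin.
qilzin and tamzel and hexzan → galird (R5).
galird and tamzel → norsyl (R3).
qilzin and norsyl and ondren → venrho (R4).
qilzin: reached.
norsyl: reached.
venrho: reached.
galird: reached.
All 4 are reached.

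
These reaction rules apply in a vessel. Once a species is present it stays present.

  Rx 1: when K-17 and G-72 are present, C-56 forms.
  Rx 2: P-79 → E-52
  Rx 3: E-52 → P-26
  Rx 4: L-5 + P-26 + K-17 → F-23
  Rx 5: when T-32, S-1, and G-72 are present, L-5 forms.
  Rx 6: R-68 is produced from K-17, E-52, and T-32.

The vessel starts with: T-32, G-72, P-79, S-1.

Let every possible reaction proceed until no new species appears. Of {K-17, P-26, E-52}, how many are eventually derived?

P-79 present → E-52 forms (Rx 2).
E-52 present → P-26 forms (Rx 3).
No rule produces K-17, and it is not given.
P-26: reached.
E-52: reached.
Reached: P-26 and E-52 — 2 of the 3.

2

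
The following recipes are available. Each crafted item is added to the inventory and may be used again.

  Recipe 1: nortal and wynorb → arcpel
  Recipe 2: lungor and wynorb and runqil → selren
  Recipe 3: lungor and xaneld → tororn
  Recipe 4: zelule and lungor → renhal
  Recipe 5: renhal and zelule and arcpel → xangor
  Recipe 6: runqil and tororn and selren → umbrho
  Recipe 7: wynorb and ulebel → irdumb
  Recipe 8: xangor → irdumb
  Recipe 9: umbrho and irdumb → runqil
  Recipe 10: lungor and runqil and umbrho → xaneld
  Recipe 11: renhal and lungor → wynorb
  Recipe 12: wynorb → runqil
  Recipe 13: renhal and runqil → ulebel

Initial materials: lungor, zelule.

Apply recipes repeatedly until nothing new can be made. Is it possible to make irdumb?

Yes

zelule and lungor → renhal (Recipe 4).
renhal and lungor → wynorb (Recipe 11).
wynorb → runqil (Recipe 12).
Using Recipe 13, renhal and runqil make ulebel.
wynorb and ulebel → irdumb (Recipe 7).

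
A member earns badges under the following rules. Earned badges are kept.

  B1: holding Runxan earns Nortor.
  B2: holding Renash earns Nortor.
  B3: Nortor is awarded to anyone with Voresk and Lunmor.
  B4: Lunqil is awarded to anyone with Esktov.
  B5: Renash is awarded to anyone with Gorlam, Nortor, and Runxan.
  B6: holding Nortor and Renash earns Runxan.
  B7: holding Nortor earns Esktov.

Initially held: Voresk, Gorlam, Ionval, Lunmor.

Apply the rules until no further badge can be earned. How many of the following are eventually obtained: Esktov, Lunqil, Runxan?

2

With Voresk and Lunmor, Nortor is earned (B3).
With Nortor, Esktov is earned (B7).
With Esktov, Lunqil is earned (B4).
Esktov: reached.
Lunqil: reached.
Runxan would need Nortor and Renash (B6), but Renash is never earned.
Reached: Esktov and Lunqil — 2 of the 3.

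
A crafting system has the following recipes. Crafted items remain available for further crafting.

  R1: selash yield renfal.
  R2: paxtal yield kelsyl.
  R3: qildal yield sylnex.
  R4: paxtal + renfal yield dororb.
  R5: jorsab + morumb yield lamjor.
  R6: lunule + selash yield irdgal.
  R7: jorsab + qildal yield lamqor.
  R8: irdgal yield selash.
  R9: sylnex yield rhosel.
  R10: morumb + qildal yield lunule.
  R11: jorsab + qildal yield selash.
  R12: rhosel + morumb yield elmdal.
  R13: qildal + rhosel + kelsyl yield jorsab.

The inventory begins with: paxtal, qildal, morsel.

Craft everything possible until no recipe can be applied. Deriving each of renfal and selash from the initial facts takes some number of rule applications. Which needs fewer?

selash

selash: qildal → sylnex (R3). paxtal → kelsyl (R2). sylnex → rhosel (R9). Using R13, qildal, rhosel, and kelsyl make jorsab. Using R11, jorsab and qildal make selash. [5 rule applications]
renfal: Using R3, qildal makes sylnex. paxtal → kelsyl (R2). Using R9, sylnex makes rhosel. Using R13, qildal, rhosel, and kelsyl make jorsab. jorsab + qildal → selash (R11). Using R1, selash makes renfal. [6 rule applications]
selash needs fewer.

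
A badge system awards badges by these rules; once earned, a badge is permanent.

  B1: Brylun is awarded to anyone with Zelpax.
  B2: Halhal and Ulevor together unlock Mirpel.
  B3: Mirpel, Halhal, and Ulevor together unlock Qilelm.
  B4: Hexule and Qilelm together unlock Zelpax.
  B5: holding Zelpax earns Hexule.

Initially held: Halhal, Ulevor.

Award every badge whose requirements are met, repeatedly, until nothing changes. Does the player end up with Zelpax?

Zelpax would need Hexule and Qilelm (B4), but Hexule is never earned.

No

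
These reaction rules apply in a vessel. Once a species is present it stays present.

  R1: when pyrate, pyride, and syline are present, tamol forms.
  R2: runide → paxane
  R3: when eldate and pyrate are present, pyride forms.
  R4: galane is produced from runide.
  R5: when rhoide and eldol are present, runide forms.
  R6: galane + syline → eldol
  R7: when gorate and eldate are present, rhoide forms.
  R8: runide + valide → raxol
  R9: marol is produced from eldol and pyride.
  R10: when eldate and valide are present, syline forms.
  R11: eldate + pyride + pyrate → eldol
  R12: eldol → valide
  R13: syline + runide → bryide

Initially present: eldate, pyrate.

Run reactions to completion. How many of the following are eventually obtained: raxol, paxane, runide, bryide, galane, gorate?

raxol would need runide and valide (R8), but runide never forms.
paxane would need runide (R2), but runide never forms.
runide would need rhoide and eldol (R5), but rhoide never forms.
bryide would need syline and runide (R13), but runide never forms.
galane would need runide (R4), but runide never forms.
No rule produces gorate, and it is not given.
None of the 6 are reached.

0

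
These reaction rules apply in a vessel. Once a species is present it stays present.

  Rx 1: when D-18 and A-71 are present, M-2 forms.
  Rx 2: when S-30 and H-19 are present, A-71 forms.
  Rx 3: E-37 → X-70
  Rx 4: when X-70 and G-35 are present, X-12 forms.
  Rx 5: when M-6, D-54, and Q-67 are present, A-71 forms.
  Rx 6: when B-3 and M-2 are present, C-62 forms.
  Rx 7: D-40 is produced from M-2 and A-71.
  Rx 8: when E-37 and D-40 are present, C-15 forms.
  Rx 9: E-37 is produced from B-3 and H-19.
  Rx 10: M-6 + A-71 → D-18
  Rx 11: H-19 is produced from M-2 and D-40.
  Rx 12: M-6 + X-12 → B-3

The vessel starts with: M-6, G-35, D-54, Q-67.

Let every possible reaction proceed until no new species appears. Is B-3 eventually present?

No

B-3 would need M-6 and X-12 (Rx 12), but X-12 never forms.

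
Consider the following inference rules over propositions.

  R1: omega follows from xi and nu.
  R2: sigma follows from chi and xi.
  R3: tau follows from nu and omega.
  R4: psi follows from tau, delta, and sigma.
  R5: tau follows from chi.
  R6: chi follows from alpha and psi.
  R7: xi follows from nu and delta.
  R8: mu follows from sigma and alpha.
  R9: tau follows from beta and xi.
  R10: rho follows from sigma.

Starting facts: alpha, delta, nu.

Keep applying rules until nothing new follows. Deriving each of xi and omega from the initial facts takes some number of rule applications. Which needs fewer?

xi

xi: nu and delta hold, so xi follows (R7). [1 rule application]
omega: nu and delta hold, so xi follows (R7). xi and nu hold, so omega follows (R1). [2 rule applications]
xi needs fewer.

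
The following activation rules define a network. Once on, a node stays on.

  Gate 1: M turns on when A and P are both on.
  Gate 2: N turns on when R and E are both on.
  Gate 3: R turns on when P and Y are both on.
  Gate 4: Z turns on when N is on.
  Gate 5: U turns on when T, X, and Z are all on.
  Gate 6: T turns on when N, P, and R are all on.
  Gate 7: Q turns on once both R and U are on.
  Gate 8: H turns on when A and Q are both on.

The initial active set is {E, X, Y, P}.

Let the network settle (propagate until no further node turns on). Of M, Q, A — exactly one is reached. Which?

Gate 3: P and Y on → R on.
R and E are on, so N turns on (Gate 2).
N, P, and R are on, so T turns on (Gate 6).
N is on, so Z turns on (Gate 4).
Gate 5: T, X, and Z on → U on.
Gate 7: R and U on → Q on.
M would need A and P (Gate 1), but A never turns on. No rule produces A, and it is not given.

Q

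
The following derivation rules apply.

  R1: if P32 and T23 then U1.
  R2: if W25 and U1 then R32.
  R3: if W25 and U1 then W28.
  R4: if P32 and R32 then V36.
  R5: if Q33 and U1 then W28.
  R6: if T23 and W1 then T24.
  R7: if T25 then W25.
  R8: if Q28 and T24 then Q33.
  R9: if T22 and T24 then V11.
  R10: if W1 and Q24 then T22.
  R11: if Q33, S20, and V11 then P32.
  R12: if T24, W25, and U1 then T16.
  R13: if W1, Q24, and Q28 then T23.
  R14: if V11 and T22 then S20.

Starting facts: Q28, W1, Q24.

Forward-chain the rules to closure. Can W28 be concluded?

Yes

W1 and Q24 hold, so T22 follows (R10).
From W1, Q24, and Q28, R13 gives T23.
From T23 and W1, R6 gives T24.
From T22 and T24, R9 gives V11.
From Q28 and T24, R8 gives Q33.
From V11 and T22, R14 gives S20.
Q33, S20, and V11 hold, so P32 follows (R11).
P32 and T23 hold, so U1 follows (R1).
Q33 and U1 hold, so W28 follows (R5).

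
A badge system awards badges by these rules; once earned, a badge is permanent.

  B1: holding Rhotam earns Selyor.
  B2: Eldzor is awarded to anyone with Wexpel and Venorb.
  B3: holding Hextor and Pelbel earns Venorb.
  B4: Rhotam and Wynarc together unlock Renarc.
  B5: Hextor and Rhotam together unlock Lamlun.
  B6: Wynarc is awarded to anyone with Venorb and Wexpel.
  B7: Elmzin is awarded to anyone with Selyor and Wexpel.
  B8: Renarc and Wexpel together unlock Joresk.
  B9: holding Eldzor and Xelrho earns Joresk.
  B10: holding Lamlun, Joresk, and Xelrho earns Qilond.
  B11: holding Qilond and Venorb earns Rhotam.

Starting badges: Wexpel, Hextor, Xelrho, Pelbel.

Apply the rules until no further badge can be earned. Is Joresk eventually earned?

Yes

With Hextor and Pelbel, Venorb is earned (B3).
With Wexpel and Venorb, Eldzor is earned (B2).
With Eldzor and Xelrho, Joresk is earned (B9).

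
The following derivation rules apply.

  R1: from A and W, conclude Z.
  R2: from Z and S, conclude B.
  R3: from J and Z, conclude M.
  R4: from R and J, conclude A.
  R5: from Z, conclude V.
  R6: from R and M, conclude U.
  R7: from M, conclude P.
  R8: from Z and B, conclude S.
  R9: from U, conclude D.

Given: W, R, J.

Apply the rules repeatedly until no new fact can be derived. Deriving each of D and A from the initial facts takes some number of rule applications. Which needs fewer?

A

A: R and J hold, so A follows (R4). [1 rule application]
D: From R and J, R4 gives A. From A and W, R1 gives Z. From J and Z, R3 gives M. From R and M, R6 gives U. U holds, so D follows (R9). [5 rule applications]
A needs fewer.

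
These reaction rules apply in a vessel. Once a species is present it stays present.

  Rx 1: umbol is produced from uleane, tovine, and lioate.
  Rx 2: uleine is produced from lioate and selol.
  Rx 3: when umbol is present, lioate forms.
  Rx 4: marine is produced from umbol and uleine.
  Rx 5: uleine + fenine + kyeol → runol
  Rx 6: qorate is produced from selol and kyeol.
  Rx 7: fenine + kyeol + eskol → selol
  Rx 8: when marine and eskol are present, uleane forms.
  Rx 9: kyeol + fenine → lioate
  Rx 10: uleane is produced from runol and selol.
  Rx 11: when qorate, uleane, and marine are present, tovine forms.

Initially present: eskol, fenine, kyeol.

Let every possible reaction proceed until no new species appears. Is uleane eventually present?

Yes

fenine, kyeol, and eskol present → selol forms (Rx 7).
kyeol and fenine present → lioate forms (Rx 9).
lioate and selol present → uleine forms (Rx 2).
uleine, fenine, and kyeol present → runol forms (Rx 5).
runol and selol present → uleane forms (Rx 10).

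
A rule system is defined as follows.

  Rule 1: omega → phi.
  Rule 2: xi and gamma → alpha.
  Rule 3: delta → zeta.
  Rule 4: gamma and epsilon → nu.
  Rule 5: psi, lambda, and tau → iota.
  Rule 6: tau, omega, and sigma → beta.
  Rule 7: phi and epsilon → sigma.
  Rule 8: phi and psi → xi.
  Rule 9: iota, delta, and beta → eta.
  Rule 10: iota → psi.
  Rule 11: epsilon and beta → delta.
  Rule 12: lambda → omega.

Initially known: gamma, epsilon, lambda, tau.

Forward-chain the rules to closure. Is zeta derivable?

Yes

lambda holds, so omega follows (Rule 12).
omega holds, so phi follows (Rule 1).
From phi and epsilon, Rule 7 gives sigma.
tau, omega, and sigma hold, so beta follows (Rule 6).
epsilon and beta hold, so delta follows (Rule 11).
From delta, Rule 3 gives zeta.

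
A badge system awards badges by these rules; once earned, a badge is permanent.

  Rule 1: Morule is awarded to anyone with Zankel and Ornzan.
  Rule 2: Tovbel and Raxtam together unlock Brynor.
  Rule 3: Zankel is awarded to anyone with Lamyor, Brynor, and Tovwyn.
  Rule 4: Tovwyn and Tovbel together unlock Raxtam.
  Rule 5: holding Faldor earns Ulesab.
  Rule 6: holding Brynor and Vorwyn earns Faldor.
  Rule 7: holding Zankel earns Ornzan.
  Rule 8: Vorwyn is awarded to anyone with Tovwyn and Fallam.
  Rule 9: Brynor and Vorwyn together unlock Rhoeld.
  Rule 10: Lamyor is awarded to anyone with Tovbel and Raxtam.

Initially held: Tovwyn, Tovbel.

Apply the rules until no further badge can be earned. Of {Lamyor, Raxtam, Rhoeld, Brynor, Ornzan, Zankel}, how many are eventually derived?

With Tovwyn and Tovbel, Raxtam is earned (Rule 4).
With Tovbel and Raxtam, Lamyor is earned (Rule 10).
With Tovbel and Raxtam, Brynor is earned (Rule 2).
With Lamyor, Brynor, and Tovwyn, Zankel is earned (Rule 3).
With Zankel, Ornzan is earned (Rule 7).
Lamyor: reached.
Raxtam: reached.
Rhoeld would need Brynor and Vorwyn (Rule 9), but Vorwyn is never earned.
Brynor: reached.
Ornzan: reached.
Zankel: reached.
Reached: Lamyor, Raxtam, Brynor, Ornzan, and Zankel — 5 of the 6.

5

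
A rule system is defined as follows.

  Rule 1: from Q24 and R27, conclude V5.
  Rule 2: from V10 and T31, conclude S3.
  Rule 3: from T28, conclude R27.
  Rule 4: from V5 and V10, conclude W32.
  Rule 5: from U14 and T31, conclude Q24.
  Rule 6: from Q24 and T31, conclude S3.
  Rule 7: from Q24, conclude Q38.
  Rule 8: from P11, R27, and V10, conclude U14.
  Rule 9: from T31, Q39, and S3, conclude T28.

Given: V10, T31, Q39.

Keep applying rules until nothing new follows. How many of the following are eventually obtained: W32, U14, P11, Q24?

0

W32 would need V5 and V10 (Rule 4), but V5 is never established.
U14 would need P11, R27, and V10 (Rule 8), but P11 is never established.
No rule produces P11, and it is not given.
Q24 would need U14 and T31 (Rule 5), but U14 is never established.
None of the 4 are reached.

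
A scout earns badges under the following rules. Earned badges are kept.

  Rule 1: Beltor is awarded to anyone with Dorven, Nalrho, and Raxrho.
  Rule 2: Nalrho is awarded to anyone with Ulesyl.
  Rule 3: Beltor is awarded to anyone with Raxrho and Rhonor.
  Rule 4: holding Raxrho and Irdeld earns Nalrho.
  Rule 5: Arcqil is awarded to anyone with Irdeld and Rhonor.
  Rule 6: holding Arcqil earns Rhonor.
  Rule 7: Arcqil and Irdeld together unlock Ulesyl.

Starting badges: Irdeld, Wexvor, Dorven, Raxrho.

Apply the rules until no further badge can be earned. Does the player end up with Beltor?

Yes

With Raxrho and Irdeld, Nalrho is earned (Rule 4).
With Dorven, Nalrho, and Raxrho, Beltor is earned (Rule 1).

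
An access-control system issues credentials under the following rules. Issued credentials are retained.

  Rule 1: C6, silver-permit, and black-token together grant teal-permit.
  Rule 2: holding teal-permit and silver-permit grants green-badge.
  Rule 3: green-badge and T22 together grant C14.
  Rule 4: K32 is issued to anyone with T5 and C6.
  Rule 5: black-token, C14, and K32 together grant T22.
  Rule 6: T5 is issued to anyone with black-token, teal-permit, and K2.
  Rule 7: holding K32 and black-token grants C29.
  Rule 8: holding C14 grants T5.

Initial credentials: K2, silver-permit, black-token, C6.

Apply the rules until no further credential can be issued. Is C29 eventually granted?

Yes

Holding C6, silver-permit, and black-token grants teal-permit (Rule 1).
Holding black-token, teal-permit, and K2 grants T5 (Rule 6).
Holding T5 and C6 grants K32 (Rule 4).
Holding K32 and black-token grants C29 (Rule 7).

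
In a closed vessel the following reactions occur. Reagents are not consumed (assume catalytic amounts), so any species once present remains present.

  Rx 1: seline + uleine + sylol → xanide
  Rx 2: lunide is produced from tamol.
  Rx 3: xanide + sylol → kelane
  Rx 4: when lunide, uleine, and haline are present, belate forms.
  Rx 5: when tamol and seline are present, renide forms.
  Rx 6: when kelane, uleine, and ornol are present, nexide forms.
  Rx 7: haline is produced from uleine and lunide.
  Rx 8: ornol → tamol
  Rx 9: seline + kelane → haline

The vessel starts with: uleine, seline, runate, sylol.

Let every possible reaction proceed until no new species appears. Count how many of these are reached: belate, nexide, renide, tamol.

belate would need lunide, uleine, and haline (Rx 4), but lunide never forms.
nexide would need kelane, uleine, and ornol (Rx 6), but ornol never forms.
renide would need tamol and seline (Rx 5), but tamol never forms.
tamol would need ornol (Rx 8), but ornol never forms.
None of the 4 are reached.

0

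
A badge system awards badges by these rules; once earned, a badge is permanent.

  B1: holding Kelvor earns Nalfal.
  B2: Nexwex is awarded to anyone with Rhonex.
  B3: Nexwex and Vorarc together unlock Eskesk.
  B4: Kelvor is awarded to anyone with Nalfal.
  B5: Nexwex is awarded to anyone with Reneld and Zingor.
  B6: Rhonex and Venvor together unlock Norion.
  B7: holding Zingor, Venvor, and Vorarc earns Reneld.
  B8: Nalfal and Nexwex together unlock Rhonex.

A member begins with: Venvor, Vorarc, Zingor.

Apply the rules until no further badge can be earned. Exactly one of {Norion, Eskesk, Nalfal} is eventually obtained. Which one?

Eskesk

With Zingor, Venvor, and Vorarc, Reneld is earned (B7).
With Reneld and Zingor, Nexwex is earned (B5).
With Nexwex and Vorarc, Eskesk is earned (B3).
Nalfal would need Kelvor (B1), but Kelvor is never earned. Norion would need Rhonex and Venvor (B6), but Rhonex is never earned.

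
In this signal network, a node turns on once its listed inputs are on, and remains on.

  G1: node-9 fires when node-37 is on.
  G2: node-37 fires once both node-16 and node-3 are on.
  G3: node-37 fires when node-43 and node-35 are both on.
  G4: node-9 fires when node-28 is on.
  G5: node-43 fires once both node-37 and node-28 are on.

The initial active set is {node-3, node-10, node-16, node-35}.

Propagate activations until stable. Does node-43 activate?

node-43 would need node-37 and node-28 (G5), but node-28 never turns on.

No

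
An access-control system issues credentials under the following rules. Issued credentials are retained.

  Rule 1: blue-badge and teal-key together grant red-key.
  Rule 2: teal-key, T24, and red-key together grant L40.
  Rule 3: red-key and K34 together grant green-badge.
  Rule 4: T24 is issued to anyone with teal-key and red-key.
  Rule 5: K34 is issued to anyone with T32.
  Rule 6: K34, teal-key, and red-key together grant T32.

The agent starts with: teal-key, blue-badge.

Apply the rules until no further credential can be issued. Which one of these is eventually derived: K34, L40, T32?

L40

Holding blue-badge and teal-key grants red-key (Rule 1).
Holding teal-key and red-key grants T24 (Rule 4).
Holding teal-key, T24, and red-key grants L40 (Rule 2).
K34 would need T32 (Rule 5), but T32 is never granted. T32 would need K34, teal-key, and red-key (Rule 6), but K34 is never granted.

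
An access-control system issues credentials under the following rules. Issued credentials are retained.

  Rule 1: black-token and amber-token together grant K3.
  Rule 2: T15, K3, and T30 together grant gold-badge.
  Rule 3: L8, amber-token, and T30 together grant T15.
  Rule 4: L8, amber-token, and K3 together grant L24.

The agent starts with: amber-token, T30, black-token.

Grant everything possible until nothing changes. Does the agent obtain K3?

Yes

Holding black-token and amber-token grants K3 (Rule 1).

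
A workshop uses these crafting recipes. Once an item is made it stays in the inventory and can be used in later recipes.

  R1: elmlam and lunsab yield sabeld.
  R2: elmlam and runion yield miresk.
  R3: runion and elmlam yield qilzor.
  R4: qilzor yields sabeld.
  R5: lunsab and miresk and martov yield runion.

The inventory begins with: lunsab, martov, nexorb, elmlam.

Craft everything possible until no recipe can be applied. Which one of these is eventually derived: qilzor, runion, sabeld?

sabeld

elmlam and lunsab → sabeld (R1).
qilzor would need runion and elmlam (R3), but runion is never obtained. runion would need lunsab, miresk, and martov (R5), but miresk is never obtained.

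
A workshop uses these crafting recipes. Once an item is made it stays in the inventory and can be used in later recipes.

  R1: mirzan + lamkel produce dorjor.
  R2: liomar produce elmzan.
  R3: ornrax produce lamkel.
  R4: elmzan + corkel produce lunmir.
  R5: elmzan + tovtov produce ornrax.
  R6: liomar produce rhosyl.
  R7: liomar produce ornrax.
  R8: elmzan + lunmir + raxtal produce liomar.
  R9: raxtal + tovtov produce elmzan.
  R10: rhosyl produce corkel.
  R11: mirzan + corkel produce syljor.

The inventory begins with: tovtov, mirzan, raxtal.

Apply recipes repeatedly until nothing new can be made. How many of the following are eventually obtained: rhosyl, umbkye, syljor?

rhosyl would need liomar (R6), but liomar is never obtained.
No rule produces umbkye, and it is not given.
syljor would need mirzan and corkel (R11), but corkel is never obtained.
None of the 3 are reached.

0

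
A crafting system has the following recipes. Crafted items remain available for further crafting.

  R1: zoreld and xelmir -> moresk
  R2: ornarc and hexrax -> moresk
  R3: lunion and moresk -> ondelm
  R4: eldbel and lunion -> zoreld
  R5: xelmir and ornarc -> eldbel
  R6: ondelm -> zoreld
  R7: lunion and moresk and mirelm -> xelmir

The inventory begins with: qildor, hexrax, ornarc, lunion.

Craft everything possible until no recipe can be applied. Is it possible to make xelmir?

xelmir would need lunion, moresk, and mirelm (R7), but mirelm is never obtained.

No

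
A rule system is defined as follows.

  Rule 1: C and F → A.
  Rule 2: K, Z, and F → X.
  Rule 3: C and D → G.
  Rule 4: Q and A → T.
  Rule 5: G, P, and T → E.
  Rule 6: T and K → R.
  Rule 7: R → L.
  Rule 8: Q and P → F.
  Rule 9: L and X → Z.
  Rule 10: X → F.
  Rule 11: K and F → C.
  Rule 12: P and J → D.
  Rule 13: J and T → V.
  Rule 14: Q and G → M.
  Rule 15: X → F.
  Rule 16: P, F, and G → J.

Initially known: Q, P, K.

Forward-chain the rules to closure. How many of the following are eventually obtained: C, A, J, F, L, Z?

4

From Q and P, Rule 8 gives F.
From K and F, Rule 11 gives C.
C and F hold, so A follows (Rule 1).
Q and A hold, so T follows (Rule 4).
T and K hold, so R follows (Rule 6).
R holds, so L follows (Rule 7).
C: reached.
A: reached.
J would need P, F, and G (Rule 16), but G is never established.
F: reached.
L: reached.
Z would need L and X (Rule 9), but X is never established.
Reached: C, A, F, and L — 4 of the 6.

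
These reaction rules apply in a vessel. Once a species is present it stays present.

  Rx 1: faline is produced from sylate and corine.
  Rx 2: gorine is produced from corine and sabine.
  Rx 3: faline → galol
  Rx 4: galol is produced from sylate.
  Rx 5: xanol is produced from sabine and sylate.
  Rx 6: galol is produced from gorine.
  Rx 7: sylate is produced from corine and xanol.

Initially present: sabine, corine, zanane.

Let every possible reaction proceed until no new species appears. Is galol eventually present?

Yes

corine and sabine present → gorine forms (Rx 2).
gorine present → galol forms (Rx 6).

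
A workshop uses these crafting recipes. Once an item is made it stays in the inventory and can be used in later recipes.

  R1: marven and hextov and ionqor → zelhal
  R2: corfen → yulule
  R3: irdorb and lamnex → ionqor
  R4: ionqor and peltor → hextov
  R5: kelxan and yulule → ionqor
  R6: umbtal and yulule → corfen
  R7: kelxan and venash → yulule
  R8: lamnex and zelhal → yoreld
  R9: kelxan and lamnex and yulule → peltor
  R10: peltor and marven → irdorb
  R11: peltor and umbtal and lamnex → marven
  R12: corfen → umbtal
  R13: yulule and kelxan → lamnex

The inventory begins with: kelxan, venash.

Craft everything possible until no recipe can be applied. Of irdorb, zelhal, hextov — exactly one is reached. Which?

kelxan and venash → yulule (R7).
yulule and kelxan → lamnex (R13).
kelxan and yulule → ionqor (R5).
kelxan and lamnex and yulule → peltor (R9).
Using R4, ionqor and peltor make hextov.
zelhal would need marven, hextov, and ionqor (R1), but marven is never obtained. irdorb would need peltor and marven (R10), but marven is never obtained.

hextov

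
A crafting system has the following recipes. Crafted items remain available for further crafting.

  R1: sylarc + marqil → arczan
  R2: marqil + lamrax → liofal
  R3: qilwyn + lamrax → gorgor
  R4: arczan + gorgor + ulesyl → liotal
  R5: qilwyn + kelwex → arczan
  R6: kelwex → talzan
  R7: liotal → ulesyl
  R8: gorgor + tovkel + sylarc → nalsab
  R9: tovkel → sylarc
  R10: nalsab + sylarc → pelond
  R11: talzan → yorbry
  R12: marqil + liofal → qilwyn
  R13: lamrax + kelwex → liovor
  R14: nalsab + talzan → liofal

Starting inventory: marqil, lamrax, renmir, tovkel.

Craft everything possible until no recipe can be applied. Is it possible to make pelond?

Using R9, tovkel makes sylarc.
Using R2, marqil and lamrax make liofal.
marqil + liofal → qilwyn (R12).
Using R3, qilwyn and lamrax make gorgor.
Using R8, gorgor, tovkel, and sylarc make nalsab.
nalsab + sylarc → pelond (R10).

Yes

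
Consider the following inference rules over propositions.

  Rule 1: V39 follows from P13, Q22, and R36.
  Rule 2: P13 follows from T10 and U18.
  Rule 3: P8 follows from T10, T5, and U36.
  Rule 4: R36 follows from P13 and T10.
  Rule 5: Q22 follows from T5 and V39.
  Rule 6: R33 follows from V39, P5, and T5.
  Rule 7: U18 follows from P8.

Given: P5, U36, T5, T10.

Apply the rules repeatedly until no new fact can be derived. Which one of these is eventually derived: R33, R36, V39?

T10, T5, and U36 hold, so P8 follows (Rule 3).
From P8, Rule 7 gives U18.
T10 and U18 hold, so P13 follows (Rule 2).
P13 and T10 hold, so R36 follows (Rule 4).
V39 would need P13, Q22, and R36 (Rule 1), but Q22 is never established. R33 would need V39, P5, and T5 (Rule 6), but V39 is never established.

R36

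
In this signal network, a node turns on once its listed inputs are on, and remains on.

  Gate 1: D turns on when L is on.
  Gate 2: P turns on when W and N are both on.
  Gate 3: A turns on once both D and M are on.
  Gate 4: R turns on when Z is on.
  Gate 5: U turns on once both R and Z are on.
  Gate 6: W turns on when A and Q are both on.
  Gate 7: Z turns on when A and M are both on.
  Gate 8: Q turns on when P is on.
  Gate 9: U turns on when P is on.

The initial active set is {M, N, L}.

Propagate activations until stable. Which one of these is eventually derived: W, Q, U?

L is on, so D turns on (Gate 1).
Gate 3: D and M on → A on.
A and M are on, so Z turns on (Gate 7).
Gate 4: Z on → R on.
Gate 5: R and Z on → U on.
W would need A and Q (Gate 6), but Q never turns on. Q would need P (Gate 8), but P never turns on.

U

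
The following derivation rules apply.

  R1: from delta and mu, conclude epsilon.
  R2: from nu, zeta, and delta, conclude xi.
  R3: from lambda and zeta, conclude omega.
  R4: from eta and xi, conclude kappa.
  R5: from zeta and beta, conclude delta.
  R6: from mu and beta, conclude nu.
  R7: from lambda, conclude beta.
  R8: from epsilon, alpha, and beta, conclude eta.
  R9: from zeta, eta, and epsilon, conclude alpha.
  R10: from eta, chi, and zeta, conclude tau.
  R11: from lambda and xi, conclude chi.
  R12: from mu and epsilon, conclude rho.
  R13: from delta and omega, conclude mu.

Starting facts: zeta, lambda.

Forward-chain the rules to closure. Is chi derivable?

lambda and zeta hold, so omega follows (R3).
lambda holds, so beta follows (R7).
zeta and beta hold, so delta follows (R5).
delta and omega hold, so mu follows (R13).
From mu and beta, R6 gives nu.
From nu, zeta, and delta, R2 gives xi.
From lambda and xi, R11 gives chi.

Yes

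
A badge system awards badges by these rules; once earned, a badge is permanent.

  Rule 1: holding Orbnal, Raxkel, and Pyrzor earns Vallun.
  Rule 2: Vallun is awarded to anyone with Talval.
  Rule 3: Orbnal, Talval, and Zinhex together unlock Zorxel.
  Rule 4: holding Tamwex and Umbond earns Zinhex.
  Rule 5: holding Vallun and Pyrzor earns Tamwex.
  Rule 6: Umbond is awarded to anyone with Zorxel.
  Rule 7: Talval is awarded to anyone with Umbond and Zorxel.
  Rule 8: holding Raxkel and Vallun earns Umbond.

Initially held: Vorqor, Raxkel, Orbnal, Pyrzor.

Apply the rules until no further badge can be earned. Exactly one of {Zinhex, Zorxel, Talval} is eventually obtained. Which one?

Zinhex

With Orbnal, Raxkel, and Pyrzor, Vallun is earned (Rule 1).
With Raxkel and Vallun, Umbond is earned (Rule 8).
With Vallun and Pyrzor, Tamwex is earned (Rule 5).
With Tamwex and Umbond, Zinhex is earned (Rule 4).
Talval would need Umbond and Zorxel (Rule 7), but Zorxel is never earned. Zorxel would need Orbnal, Talval, and Zinhex (Rule 3), but Talval is never earned.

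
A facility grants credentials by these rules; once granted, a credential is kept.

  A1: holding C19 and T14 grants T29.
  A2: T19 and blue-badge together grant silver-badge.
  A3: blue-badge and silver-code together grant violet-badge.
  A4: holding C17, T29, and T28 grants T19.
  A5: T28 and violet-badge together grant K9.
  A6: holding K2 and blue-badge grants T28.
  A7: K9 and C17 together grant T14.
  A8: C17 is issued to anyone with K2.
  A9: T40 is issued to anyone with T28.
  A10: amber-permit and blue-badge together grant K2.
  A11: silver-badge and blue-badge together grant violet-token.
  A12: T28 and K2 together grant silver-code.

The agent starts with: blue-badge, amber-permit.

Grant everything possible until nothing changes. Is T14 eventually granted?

Holding amber-permit and blue-badge grants K2 (A10).
Holding K2 and blue-badge grants T28 (A6).
Holding K2 grants C17 (A8).
Holding T28 and K2 grants silver-code (A12).
Holding blue-badge and silver-code grants violet-badge (A3).
Holding T28 and violet-badge grants K9 (A5).
Holding K9 and C17 grants T14 (A7).

Yes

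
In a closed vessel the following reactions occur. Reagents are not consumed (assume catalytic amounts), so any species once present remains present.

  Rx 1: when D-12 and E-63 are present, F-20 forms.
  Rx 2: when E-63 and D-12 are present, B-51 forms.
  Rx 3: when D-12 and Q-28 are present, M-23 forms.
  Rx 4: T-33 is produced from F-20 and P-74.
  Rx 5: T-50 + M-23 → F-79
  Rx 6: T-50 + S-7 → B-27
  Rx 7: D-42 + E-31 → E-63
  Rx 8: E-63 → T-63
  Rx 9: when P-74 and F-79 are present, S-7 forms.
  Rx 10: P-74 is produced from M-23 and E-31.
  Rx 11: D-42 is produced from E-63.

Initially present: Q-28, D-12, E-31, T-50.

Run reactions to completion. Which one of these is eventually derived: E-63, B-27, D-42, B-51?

B-27

D-12 and Q-28 present → M-23 forms (Rx 3).
M-23 and E-31 present → P-74 forms (Rx 10).
T-50 and M-23 present → F-79 forms (Rx 5).
P-74 and F-79 present → S-7 forms (Rx 9).
T-50 and S-7 present → B-27 forms (Rx 6).
B-51 would need E-63 and D-12 (Rx 2), but E-63 never forms. E-63 would need D-42 and E-31 (Rx 7), but D-42 never forms. D-42 would need E-63 (Rx 11), but E-63 never forms.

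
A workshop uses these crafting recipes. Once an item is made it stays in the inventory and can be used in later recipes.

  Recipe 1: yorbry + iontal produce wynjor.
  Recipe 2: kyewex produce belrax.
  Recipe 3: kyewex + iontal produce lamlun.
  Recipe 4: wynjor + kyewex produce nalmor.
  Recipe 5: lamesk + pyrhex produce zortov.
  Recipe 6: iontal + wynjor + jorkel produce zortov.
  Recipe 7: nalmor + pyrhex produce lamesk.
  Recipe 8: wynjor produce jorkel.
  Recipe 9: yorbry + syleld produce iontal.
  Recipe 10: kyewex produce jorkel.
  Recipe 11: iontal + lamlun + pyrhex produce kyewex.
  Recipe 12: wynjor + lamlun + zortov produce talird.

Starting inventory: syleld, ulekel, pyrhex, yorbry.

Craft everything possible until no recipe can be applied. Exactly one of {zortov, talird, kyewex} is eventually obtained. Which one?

zortov

yorbry + syleld → iontal (Recipe 9).
yorbry + iontal → wynjor (Recipe 1).
wynjor → jorkel (Recipe 8).
Using Recipe 6, iontal, wynjor, and jorkel make zortov.
kyewex would need iontal, lamlun, and pyrhex (Recipe 11), but lamlun is never obtained. talird would need wynjor, lamlun, and zortov (Recipe 12), but lamlun is never obtained.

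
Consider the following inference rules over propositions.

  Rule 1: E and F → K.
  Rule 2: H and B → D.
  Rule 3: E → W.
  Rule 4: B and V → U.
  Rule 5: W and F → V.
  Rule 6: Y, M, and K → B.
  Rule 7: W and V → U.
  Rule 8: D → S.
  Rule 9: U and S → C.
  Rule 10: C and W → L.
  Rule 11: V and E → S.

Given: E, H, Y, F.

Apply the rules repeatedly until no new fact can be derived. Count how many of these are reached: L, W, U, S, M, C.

5

From E, Rule 3 gives W.
From W and F, Rule 5 gives V.
W and V hold, so U follows (Rule 7).
V and E hold, so S follows (Rule 11).
U and S hold, so C follows (Rule 9).
C and W hold, so L follows (Rule 10).
L: reached.
W: reached.
U: reached.
S: reached.
No rule produces M, and it is not given.
C: reached.
Reached: L, W, U, S, and C — 5 of the 6.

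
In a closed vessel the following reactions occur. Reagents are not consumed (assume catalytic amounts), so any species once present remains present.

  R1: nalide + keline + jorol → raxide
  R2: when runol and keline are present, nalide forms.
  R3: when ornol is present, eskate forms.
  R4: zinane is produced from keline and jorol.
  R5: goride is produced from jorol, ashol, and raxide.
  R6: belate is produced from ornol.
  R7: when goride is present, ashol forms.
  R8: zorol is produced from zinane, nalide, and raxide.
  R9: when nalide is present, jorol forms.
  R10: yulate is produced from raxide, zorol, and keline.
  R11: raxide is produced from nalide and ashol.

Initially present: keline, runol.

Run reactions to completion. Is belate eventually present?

No

belate would need ornol (R6), but ornol never forms.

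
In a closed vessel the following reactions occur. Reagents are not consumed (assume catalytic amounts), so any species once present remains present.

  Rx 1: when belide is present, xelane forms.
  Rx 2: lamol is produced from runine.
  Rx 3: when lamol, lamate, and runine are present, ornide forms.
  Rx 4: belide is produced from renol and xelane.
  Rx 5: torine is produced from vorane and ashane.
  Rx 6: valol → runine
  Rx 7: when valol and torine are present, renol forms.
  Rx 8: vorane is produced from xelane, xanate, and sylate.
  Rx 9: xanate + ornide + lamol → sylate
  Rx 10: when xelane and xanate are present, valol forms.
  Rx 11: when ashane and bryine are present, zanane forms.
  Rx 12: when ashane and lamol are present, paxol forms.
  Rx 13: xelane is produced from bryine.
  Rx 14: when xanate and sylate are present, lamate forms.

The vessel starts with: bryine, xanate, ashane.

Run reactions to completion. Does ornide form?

No

ornide would need lamol, lamate, and runine (Rx 3), but lamate never forms.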